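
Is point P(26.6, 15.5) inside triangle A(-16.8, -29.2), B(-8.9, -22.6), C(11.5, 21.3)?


Cross products: AB x AP = 66.69, BC x BP = -781.21, CA x CP = 926.69
All same sign? no

No, outside


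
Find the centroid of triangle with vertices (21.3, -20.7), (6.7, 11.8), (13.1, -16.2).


Centroid = ((x_A+x_B+x_C)/3, (y_A+y_B+y_C)/3)
= ((21.3+6.7+13.1)/3, ((-20.7)+11.8+(-16.2))/3)
= (13.7, -8.3667)

(13.7, -8.3667)


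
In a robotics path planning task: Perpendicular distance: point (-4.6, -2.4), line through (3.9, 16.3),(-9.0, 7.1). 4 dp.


|cross product| = 163.03
|line direction| = sqrt(251.05) = 15.8446
Distance = 163.03/sqrt(251.05) = 10.2893

10.2893


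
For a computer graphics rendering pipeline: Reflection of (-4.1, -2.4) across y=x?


Reflection over y=x: (x,y) -> (y,x)
(-4.1, -2.4) -> (-2.4, -4.1)

(-2.4, -4.1)


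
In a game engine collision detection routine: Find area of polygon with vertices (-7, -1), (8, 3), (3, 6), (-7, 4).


Shoelace sum: ((-7)*3 - 8*(-1)) + (8*6 - 3*3) + (3*4 - (-7)*6) + ((-7)*(-1) - (-7)*4)
= 115
Area = |115|/2 = 57.5

57.5


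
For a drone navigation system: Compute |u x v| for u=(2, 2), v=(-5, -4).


|u x v| = |2*(-4) - 2*(-5)|
= |(-8) - (-10)| = 2

2


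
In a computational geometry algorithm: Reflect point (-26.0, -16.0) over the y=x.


Reflection over y=x: (x,y) -> (y,x)
(-26, -16) -> (-16, -26)

(-16, -26)


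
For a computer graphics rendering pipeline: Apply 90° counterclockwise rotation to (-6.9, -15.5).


90° CCW: (x,y) -> (-y, x)
(-6.9,-15.5) -> (15.5, -6.9)

(15.5, -6.9)


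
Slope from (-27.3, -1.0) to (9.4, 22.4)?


slope = (y2-y1)/(x2-x1) = (22.4-(-1))/(9.4-(-27.3)) = 23.4/36.7 = 0.6376

0.6376


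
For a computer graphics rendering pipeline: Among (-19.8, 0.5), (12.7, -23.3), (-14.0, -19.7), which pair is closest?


d(P0,P1) = 40.2826, d(P0,P2) = 21.0162, d(P1,P2) = 26.9416
Closest: P0 and P2

Closest pair: (-19.8, 0.5) and (-14.0, -19.7), distance = 21.0162


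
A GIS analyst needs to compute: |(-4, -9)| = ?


|u| = sqrt((-4)^2 + (-9)^2) = sqrt(97) = 9.8489

9.8489


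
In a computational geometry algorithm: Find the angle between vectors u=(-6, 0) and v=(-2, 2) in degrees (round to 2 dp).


u.v = 12, |u| = sqrt(36) = 6, |v| = sqrt(8) = 2.8284
cos(theta) = u.v/(|u||v|) = 12/sqrt(288) = 0.707107
theta = acos(0.707107) = 45 degrees

45 degrees


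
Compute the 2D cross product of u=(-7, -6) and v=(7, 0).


u x v = u_x*v_y - u_y*v_x = (-7)*0 - (-6)*7
= 0 - (-42) = 42

42


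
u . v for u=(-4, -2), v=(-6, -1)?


u . v = u_x*v_x + u_y*v_y = (-4)*(-6) + (-2)*(-1)
= 24 + 2 = 26

26


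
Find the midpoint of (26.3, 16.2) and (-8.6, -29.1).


M = ((26.3+(-8.6))/2, (16.2+(-29.1))/2)
= (8.85, -6.45)

(8.85, -6.45)


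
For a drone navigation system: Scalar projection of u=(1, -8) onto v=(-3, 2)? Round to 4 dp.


u.v = -19, |v| = sqrt(13) = 3.6056
Scalar projection = u.v / |v| = -19 / sqrt(13) = -5.2697

-5.2697


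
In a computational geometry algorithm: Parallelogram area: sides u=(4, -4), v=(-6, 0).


|u x v| = |4*0 - (-4)*(-6)|
= |0 - 24| = 24

24


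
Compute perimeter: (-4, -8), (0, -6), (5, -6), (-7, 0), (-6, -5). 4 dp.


Sides: (-4, -8)->(0, -6): sqrt(20) = 4.472136, (0, -6)->(5, -6): sqrt(25) = 5, (5, -6)->(-7, 0): sqrt(180) = 13.416408, (-7, 0)->(-6, -5): sqrt(26) = 5.09902, (-6, -5)->(-4, -8): sqrt(13) = 3.605551
Sum = 31.593115
Perimeter = 31.5931

31.5931


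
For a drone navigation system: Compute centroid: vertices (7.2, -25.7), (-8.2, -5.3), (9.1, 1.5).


Centroid = ((x_A+x_B+x_C)/3, (y_A+y_B+y_C)/3)
= ((7.2+(-8.2)+9.1)/3, ((-25.7)+(-5.3)+1.5)/3)
= (2.7, -9.8333)

(2.7, -9.8333)


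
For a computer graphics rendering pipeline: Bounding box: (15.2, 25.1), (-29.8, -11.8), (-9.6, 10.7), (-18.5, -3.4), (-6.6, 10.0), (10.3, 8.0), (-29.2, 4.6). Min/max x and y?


x range: [-29.8, 15.2]
y range: [-11.8, 25.1]
Bounding box: (-29.8,-11.8) to (15.2,25.1)

(-29.8,-11.8) to (15.2,25.1)


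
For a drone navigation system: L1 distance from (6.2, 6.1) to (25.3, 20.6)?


|6.2-25.3| + |6.1-20.6| = 19.1 + 14.5 = 33.6

33.6


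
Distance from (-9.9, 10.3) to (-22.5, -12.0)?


dx=-12.6, dy=-22.3
d^2 = (-12.6)^2 + (-22.3)^2 = 656.05
d = sqrt(656.05) = 25.6135

25.6135


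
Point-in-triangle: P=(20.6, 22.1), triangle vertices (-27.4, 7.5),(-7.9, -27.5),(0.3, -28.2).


Cross products: AB x AP = 1964.7, BC x BP = 426.67, CA x CP = -2118.02
All same sign? no

No, outside


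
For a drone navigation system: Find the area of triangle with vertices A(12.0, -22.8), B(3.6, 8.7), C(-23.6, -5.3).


Area = |x_A(y_B-y_C) + x_B(y_C-y_A) + x_C(y_A-y_B)|/2
= |168 + 63 + 743.4|/2
= 974.4/2 = 487.2

487.2


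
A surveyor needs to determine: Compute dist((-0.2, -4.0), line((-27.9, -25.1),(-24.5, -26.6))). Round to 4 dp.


|cross product| = 113.29
|line direction| = sqrt(13.81) = 3.7162
Distance = 113.29/sqrt(13.81) = 30.4856

30.4856


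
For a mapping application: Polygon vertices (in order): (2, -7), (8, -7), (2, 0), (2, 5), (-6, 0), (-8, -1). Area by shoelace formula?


Shoelace sum: (2*(-7) - 8*(-7)) + (8*0 - 2*(-7)) + (2*5 - 2*0) + (2*0 - (-6)*5) + ((-6)*(-1) - (-8)*0) + ((-8)*(-7) - 2*(-1))
= 160
Area = |160|/2 = 80

80


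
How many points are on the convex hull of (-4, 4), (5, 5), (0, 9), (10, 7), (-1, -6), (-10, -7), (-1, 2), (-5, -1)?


Convex hull vertices (CCW): (-10, -7), (-1, -6), (10, 7), (0, 9), (-4, 4)
Count = 5

5


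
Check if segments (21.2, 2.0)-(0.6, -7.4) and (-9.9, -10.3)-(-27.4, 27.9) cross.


Cross products: d1=-1403.27, d2=-451.85, d3=-38.96, d4=-990.38
d1*d2 < 0 and d3*d4 < 0? no

No, they don't intersect


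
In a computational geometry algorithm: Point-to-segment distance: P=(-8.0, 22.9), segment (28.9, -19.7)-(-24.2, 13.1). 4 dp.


Project P onto AB: t = 0.8617 (clamped to [0,1])
Closest point on segment: (-16.8557, 8.5634)
Distance: 16.8512

16.8512


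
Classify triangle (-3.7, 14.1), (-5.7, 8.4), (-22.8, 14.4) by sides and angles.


Side lengths squared: AB^2=36.49, BC^2=328.41, CA^2=364.9
Sorted: [36.49, 328.41, 364.9]
By sides: Scalene, By angles: Right

Scalene, Right


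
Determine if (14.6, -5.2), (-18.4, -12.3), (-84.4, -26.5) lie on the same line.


Cross product: ((-18.4)-14.6)*((-26.5)-(-5.2)) - ((-12.3)-(-5.2))*((-84.4)-14.6)
= 0

Yes, collinear


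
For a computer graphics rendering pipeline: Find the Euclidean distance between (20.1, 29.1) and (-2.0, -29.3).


dx=-22.1, dy=-58.4
d^2 = (-22.1)^2 + (-58.4)^2 = 3898.97
d = sqrt(3898.97) = 62.4417

62.4417


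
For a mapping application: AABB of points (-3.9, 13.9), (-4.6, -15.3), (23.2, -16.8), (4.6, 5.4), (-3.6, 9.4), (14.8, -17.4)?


x range: [-4.6, 23.2]
y range: [-17.4, 13.9]
Bounding box: (-4.6,-17.4) to (23.2,13.9)

(-4.6,-17.4) to (23.2,13.9)


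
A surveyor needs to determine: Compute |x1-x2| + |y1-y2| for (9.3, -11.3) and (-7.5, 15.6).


|9.3-(-7.5)| + |(-11.3)-15.6| = 16.8 + 26.9 = 43.7

43.7


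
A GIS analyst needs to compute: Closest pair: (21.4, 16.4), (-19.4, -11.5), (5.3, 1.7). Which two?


d(P0,P1) = 49.4272, d(P0,P2) = 21.8014, d(P1,P2) = 28.0059
Closest: P0 and P2

Closest pair: (21.4, 16.4) and (5.3, 1.7), distance = 21.8014


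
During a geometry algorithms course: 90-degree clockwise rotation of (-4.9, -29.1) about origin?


90° CW: (x,y) -> (y, -x)
(-4.9,-29.1) -> (-29.1, 4.9)

(-29.1, 4.9)


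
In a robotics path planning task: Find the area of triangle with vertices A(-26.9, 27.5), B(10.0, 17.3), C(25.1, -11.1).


Area = |x_A(y_B-y_C) + x_B(y_C-y_A) + x_C(y_A-y_B)|/2
= |(-763.96) + (-386) + 256.02|/2
= 893.94/2 = 446.97

446.97


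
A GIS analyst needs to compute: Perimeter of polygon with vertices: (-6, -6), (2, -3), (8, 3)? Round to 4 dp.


Sides: (-6, -6)->(2, -3): sqrt(73) = 8.544004, (2, -3)->(8, 3): sqrt(72) = 8.485281, (8, 3)->(-6, -6): sqrt(277) = 16.643317
Sum = 33.672602
Perimeter = 33.6726

33.6726


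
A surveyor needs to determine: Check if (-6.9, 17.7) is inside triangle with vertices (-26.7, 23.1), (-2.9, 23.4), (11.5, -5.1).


Cross products: AB x AP = -134.46, BC x BP = -196.08, CA x CP = -352.08
All same sign? yes

Yes, inside


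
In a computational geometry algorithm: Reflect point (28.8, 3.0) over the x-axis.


Reflection over x-axis: (x,y) -> (x,-y)
(28.8, 3) -> (28.8, -3)

(28.8, -3)


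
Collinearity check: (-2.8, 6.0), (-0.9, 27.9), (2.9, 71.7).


Cross product: ((-0.9)-(-2.8))*(71.7-6) - (27.9-6)*(2.9-(-2.8))
= 0

Yes, collinear


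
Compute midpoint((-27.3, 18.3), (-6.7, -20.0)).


M = (((-27.3)+(-6.7))/2, (18.3+(-20))/2)
= (-17, -0.85)

(-17, -0.85)


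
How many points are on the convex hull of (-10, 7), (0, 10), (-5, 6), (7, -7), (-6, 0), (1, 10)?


Convex hull vertices (CCW): (-10, 7), (-6, 0), (7, -7), (1, 10), (0, 10)
Count = 5

5


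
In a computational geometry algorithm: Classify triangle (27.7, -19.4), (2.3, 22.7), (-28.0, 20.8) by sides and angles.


Side lengths squared: AB^2=2417.57, BC^2=921.7, CA^2=4718.53
Sorted: [921.7, 2417.57, 4718.53]
By sides: Scalene, By angles: Obtuse

Scalene, Obtuse


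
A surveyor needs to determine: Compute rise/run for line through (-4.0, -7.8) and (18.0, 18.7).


slope = (y2-y1)/(x2-x1) = (18.7-(-7.8))/(18-(-4)) = 26.5/22 = 1.2045

1.2045


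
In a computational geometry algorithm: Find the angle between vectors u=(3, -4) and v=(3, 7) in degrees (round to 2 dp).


u.v = -19, |u| = sqrt(25) = 5, |v| = sqrt(58) = 7.6158
cos(theta) = u.v/(|u||v|) = -19/sqrt(1450) = -0.498964
theta = acos(-0.498964) = 119.93 degrees

119.93 degrees


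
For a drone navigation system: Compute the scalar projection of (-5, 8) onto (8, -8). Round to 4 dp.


u.v = -104, |v| = sqrt(128) = 11.3137
Scalar projection = u.v / |v| = -104 / sqrt(128) = -9.1924

-9.1924


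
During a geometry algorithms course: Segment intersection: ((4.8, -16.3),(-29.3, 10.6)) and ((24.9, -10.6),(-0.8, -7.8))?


Cross products: d1=202.77, d2=-393.08, d3=-735.06, d4=-139.21
d1*d2 < 0 and d3*d4 < 0? no

No, they don't intersect


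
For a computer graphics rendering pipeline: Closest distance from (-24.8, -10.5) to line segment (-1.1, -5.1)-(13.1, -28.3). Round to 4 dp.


Project P onto AB: t = 0 (clamped to [0,1])
Closest point on segment: (-1.1, -5.1)
Distance: 24.3074

24.3074


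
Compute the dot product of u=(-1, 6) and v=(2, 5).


u . v = u_x*v_x + u_y*v_y = (-1)*2 + 6*5
= (-2) + 30 = 28

28


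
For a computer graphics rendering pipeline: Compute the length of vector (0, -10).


|u| = sqrt(0^2 + (-10)^2) = sqrt(100) = 10

10


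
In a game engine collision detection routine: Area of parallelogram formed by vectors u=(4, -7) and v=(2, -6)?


|u x v| = |4*(-6) - (-7)*2|
= |(-24) - (-14)| = 10

10


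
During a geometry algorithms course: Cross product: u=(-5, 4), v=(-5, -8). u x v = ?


u x v = u_x*v_y - u_y*v_x = (-5)*(-8) - 4*(-5)
= 40 - (-20) = 60

60


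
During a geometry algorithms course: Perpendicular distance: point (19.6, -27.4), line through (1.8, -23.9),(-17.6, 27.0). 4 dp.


|cross product| = 838.12
|line direction| = sqrt(2967.17) = 54.4717
Distance = 838.12/sqrt(2967.17) = 15.3863

15.3863


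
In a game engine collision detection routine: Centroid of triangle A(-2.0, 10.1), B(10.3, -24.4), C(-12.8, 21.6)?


Centroid = ((x_A+x_B+x_C)/3, (y_A+y_B+y_C)/3)
= (((-2)+10.3+(-12.8))/3, (10.1+(-24.4)+21.6)/3)
= (-1.5, 2.4333)

(-1.5, 2.4333)


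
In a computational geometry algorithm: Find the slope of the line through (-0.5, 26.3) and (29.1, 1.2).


slope = (y2-y1)/(x2-x1) = (1.2-26.3)/(29.1-(-0.5)) = (-25.1)/29.6 = -0.848

-0.848


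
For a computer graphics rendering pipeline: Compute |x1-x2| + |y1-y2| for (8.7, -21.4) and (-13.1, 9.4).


|8.7-(-13.1)| + |(-21.4)-9.4| = 21.8 + 30.8 = 52.6

52.6


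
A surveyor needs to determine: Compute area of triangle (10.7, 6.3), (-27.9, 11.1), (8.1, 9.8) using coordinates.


Area = |x_A(y_B-y_C) + x_B(y_C-y_A) + x_C(y_A-y_B)|/2
= |13.91 + (-97.65) + (-38.88)|/2
= 122.62/2 = 61.31

61.31


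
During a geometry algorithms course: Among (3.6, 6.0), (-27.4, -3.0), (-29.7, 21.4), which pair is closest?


d(P0,P1) = 32.28, d(P0,P2) = 36.6886, d(P1,P2) = 24.5082
Closest: P1 and P2

Closest pair: (-27.4, -3.0) and (-29.7, 21.4), distance = 24.5082


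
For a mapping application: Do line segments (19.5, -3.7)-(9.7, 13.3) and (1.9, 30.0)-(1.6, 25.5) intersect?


Cross products: d1=89.31, d2=40.11, d3=-31.06, d4=18.14
d1*d2 < 0 and d3*d4 < 0? no

No, they don't intersect


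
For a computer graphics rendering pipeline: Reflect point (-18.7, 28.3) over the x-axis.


Reflection over x-axis: (x,y) -> (x,-y)
(-18.7, 28.3) -> (-18.7, -28.3)

(-18.7, -28.3)


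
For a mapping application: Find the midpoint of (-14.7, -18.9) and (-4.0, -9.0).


M = (((-14.7)+(-4))/2, ((-18.9)+(-9))/2)
= (-9.35, -13.95)

(-9.35, -13.95)


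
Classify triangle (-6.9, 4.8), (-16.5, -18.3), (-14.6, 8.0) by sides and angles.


Side lengths squared: AB^2=625.77, BC^2=695.3, CA^2=69.53
Sorted: [69.53, 625.77, 695.3]
By sides: Scalene, By angles: Right

Scalene, Right


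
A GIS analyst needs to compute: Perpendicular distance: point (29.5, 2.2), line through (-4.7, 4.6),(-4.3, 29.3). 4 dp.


|cross product| = 845.7
|line direction| = sqrt(610.25) = 24.7032
Distance = 845.7/sqrt(610.25) = 34.2344

34.2344


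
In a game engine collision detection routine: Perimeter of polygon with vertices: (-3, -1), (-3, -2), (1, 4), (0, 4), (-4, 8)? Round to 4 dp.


Sides: (-3, -1)->(-3, -2): sqrt(1) = 1, (-3, -2)->(1, 4): sqrt(52) = 7.211103, (1, 4)->(0, 4): sqrt(1) = 1, (0, 4)->(-4, 8): sqrt(32) = 5.656854, (-4, 8)->(-3, -1): sqrt(82) = 9.055385
Sum = 23.923342
Perimeter = 23.9233

23.9233


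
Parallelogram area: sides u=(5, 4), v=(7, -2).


|u x v| = |5*(-2) - 4*7|
= |(-10) - 28| = 38

38


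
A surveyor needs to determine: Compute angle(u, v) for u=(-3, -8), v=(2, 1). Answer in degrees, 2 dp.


u.v = -14, |u| = sqrt(73) = 8.544, |v| = sqrt(5) = 2.2361
cos(theta) = u.v/(|u||v|) = -14/sqrt(365) = -0.732793
theta = acos(-0.732793) = 137.12 degrees

137.12 degrees


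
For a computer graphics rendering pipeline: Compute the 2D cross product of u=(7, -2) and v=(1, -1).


u x v = u_x*v_y - u_y*v_x = 7*(-1) - (-2)*1
= (-7) - (-2) = -5

-5


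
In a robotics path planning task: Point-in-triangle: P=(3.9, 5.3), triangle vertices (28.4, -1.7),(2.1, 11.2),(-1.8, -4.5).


Cross products: AB x AP = 131.95, BC x BP = 51.27, CA x CP = 280
All same sign? yes

Yes, inside


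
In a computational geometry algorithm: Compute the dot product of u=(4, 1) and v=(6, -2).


u . v = u_x*v_x + u_y*v_y = 4*6 + 1*(-2)
= 24 + (-2) = 22

22


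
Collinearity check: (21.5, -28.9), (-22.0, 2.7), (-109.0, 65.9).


Cross product: ((-22)-21.5)*(65.9-(-28.9)) - (2.7-(-28.9))*((-109)-21.5)
= 0

Yes, collinear


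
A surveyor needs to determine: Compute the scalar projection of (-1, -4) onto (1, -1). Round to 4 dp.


u.v = 3, |v| = sqrt(2) = 1.4142
Scalar projection = u.v / |v| = 3 / sqrt(2) = 2.1213

2.1213


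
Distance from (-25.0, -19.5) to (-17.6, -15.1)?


dx=7.4, dy=4.4
d^2 = 7.4^2 + 4.4^2 = 74.12
d = sqrt(74.12) = 8.6093

8.6093


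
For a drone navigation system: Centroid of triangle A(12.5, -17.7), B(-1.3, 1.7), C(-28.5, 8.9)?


Centroid = ((x_A+x_B+x_C)/3, (y_A+y_B+y_C)/3)
= ((12.5+(-1.3)+(-28.5))/3, ((-17.7)+1.7+8.9)/3)
= (-5.7667, -2.3667)

(-5.7667, -2.3667)


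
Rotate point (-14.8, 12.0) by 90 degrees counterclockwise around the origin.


90° CCW: (x,y) -> (-y, x)
(-14.8,12) -> (-12, -14.8)

(-12, -14.8)


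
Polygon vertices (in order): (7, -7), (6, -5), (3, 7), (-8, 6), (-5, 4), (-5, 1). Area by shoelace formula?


Shoelace sum: (7*(-5) - 6*(-7)) + (6*7 - 3*(-5)) + (3*6 - (-8)*7) + ((-8)*4 - (-5)*6) + ((-5)*1 - (-5)*4) + ((-5)*(-7) - 7*1)
= 179
Area = |179|/2 = 89.5

89.5


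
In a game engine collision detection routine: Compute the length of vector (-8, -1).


|u| = sqrt((-8)^2 + (-1)^2) = sqrt(65) = 8.0623

8.0623


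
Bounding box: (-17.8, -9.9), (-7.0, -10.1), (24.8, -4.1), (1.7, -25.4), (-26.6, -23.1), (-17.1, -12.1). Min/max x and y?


x range: [-26.6, 24.8]
y range: [-25.4, -4.1]
Bounding box: (-26.6,-25.4) to (24.8,-4.1)

(-26.6,-25.4) to (24.8,-4.1)


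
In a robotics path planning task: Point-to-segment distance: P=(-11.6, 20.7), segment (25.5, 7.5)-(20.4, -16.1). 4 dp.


Project P onto AB: t = 0 (clamped to [0,1])
Closest point on segment: (25.5, 7.5)
Distance: 39.3783

39.3783


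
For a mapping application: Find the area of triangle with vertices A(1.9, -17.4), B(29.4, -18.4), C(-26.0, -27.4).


Area = |x_A(y_B-y_C) + x_B(y_C-y_A) + x_C(y_A-y_B)|/2
= |17.1 + (-294) + (-26)|/2
= 302.9/2 = 151.45

151.45


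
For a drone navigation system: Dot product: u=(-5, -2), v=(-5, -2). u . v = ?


u . v = u_x*v_x + u_y*v_y = (-5)*(-5) + (-2)*(-2)
= 25 + 4 = 29

29


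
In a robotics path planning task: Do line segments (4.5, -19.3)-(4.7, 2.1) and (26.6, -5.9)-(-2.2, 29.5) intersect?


Cross products: d1=1168.26, d2=544.86, d3=-470.26, d4=153.14
d1*d2 < 0 and d3*d4 < 0? no

No, they don't intersect


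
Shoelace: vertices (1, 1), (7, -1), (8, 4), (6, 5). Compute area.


Shoelace sum: (1*(-1) - 7*1) + (7*4 - 8*(-1)) + (8*5 - 6*4) + (6*1 - 1*5)
= 45
Area = |45|/2 = 22.5

22.5


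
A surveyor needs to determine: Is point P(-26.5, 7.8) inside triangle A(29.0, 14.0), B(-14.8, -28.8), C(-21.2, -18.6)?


Cross products: AB x AP = -2103.84, BC x BP = -114.9, CA x CP = 1498.06
All same sign? no

No, outside


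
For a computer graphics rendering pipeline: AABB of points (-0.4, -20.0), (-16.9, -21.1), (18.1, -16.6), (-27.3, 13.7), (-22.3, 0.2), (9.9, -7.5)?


x range: [-27.3, 18.1]
y range: [-21.1, 13.7]
Bounding box: (-27.3,-21.1) to (18.1,13.7)

(-27.3,-21.1) to (18.1,13.7)


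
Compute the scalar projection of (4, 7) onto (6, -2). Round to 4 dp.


u.v = 10, |v| = sqrt(40) = 6.3246
Scalar projection = u.v / |v| = 10 / sqrt(40) = 1.5811

1.5811


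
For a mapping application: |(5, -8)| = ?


|u| = sqrt(5^2 + (-8)^2) = sqrt(89) = 9.434

9.434


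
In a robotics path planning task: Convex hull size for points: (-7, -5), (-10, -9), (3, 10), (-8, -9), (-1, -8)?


Convex hull vertices (CCW): (-10, -9), (-8, -9), (-1, -8), (3, 10)
Count = 4

4


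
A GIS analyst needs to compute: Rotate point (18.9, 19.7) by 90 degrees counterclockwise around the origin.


90° CCW: (x,y) -> (-y, x)
(18.9,19.7) -> (-19.7, 18.9)

(-19.7, 18.9)


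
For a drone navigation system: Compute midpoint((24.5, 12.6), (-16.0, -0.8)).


M = ((24.5+(-16))/2, (12.6+(-0.8))/2)
= (4.25, 5.9)

(4.25, 5.9)


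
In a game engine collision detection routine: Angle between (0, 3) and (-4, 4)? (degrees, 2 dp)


u.v = 12, |u| = sqrt(9) = 3, |v| = sqrt(32) = 5.6569
cos(theta) = u.v/(|u||v|) = 12/sqrt(288) = 0.707107
theta = acos(0.707107) = 45 degrees

45 degrees


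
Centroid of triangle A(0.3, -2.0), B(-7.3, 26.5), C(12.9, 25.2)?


Centroid = ((x_A+x_B+x_C)/3, (y_A+y_B+y_C)/3)
= ((0.3+(-7.3)+12.9)/3, ((-2)+26.5+25.2)/3)
= (1.9667, 16.5667)

(1.9667, 16.5667)


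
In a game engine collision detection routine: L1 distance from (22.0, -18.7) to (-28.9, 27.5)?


|22-(-28.9)| + |(-18.7)-27.5| = 50.9 + 46.2 = 97.1

97.1


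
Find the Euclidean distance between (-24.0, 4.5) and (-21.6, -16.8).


dx=2.4, dy=-21.3
d^2 = 2.4^2 + (-21.3)^2 = 459.45
d = sqrt(459.45) = 21.4348

21.4348


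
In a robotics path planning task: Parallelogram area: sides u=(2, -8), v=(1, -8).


|u x v| = |2*(-8) - (-8)*1|
= |(-16) - (-8)| = 8

8


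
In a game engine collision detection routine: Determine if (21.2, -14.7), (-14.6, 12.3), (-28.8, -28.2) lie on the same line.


Cross product: ((-14.6)-21.2)*((-28.2)-(-14.7)) - (12.3-(-14.7))*((-28.8)-21.2)
= 1833.3

No, not collinear


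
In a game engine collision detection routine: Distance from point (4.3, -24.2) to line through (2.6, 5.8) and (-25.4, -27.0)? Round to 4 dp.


|cross product| = 895.76
|line direction| = sqrt(1859.84) = 43.1259
Distance = 895.76/sqrt(1859.84) = 20.7708

20.7708


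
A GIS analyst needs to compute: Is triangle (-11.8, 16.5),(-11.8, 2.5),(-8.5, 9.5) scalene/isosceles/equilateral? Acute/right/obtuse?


Side lengths squared: AB^2=196, BC^2=59.89, CA^2=59.89
Sorted: [59.89, 59.89, 196]
By sides: Isosceles, By angles: Obtuse

Isosceles, Obtuse


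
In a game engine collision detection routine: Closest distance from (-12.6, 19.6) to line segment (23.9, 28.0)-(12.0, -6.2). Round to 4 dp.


Project P onto AB: t = 0.5503 (clamped to [0,1])
Closest point on segment: (17.351, 9.1785)
Distance: 31.7123

31.7123


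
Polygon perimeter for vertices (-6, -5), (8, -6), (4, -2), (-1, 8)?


Sides: (-6, -5)->(8, -6): sqrt(197) = 14.035669, (8, -6)->(4, -2): sqrt(32) = 5.656854, (4, -2)->(-1, 8): sqrt(125) = 11.18034, (-1, 8)->(-6, -5): sqrt(194) = 13.928388
Sum = 44.801251
Perimeter = 44.8013

44.8013


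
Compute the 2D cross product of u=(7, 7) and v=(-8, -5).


u x v = u_x*v_y - u_y*v_x = 7*(-5) - 7*(-8)
= (-35) - (-56) = 21

21


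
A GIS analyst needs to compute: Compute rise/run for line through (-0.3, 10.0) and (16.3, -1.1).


slope = (y2-y1)/(x2-x1) = ((-1.1)-10)/(16.3-(-0.3)) = (-11.1)/16.6 = -0.6687

-0.6687


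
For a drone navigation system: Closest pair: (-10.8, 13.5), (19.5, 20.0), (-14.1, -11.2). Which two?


d(P0,P1) = 30.9894, d(P0,P2) = 24.9195, d(P1,P2) = 45.8519
Closest: P0 and P2

Closest pair: (-10.8, 13.5) and (-14.1, -11.2), distance = 24.9195


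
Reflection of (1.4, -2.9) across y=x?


Reflection over y=x: (x,y) -> (y,x)
(1.4, -2.9) -> (-2.9, 1.4)

(-2.9, 1.4)


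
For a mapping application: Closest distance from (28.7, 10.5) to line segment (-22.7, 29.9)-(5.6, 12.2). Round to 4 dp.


Project P onto AB: t = 1 (clamped to [0,1])
Closest point on segment: (5.6, 12.2)
Distance: 23.1625

23.1625


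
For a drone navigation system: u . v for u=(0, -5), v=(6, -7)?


u . v = u_x*v_x + u_y*v_y = 0*6 + (-5)*(-7)
= 0 + 35 = 35

35


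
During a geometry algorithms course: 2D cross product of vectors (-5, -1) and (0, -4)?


u x v = u_x*v_y - u_y*v_x = (-5)*(-4) - (-1)*0
= 20 - 0 = 20

20


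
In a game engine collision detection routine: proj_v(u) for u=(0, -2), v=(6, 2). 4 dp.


u.v = -4, |v| = sqrt(40) = 6.3246
Scalar projection = u.v / |v| = -4 / sqrt(40) = -0.6325

-0.6325


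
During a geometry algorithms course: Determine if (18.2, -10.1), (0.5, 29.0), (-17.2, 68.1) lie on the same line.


Cross product: (0.5-18.2)*(68.1-(-10.1)) - (29-(-10.1))*((-17.2)-18.2)
= 0

Yes, collinear


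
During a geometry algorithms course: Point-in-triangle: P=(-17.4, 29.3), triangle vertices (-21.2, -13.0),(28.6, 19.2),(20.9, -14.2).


Cross products: AB x AP = 1984.18, BC x BP = -1614.17, CA x CP = -1785.39
All same sign? no

No, outside


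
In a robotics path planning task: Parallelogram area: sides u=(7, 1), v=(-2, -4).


|u x v| = |7*(-4) - 1*(-2)|
= |(-28) - (-2)| = 26

26


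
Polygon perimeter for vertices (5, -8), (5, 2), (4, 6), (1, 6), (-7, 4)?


Sides: (5, -8)->(5, 2): sqrt(100) = 10, (5, 2)->(4, 6): sqrt(17) = 4.123106, (4, 6)->(1, 6): sqrt(9) = 3, (1, 6)->(-7, 4): sqrt(68) = 8.246211, (-7, 4)->(5, -8): sqrt(288) = 16.970563
Sum = 42.33988
Perimeter = 42.3399

42.3399


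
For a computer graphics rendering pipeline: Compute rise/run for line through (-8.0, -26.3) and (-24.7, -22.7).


slope = (y2-y1)/(x2-x1) = ((-22.7)-(-26.3))/((-24.7)-(-8)) = 3.6/(-16.7) = -0.2156

-0.2156


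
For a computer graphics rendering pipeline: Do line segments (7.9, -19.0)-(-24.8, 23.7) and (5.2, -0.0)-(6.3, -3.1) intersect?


Cross products: d1=-12.53, d2=-66.93, d3=-506.01, d4=-451.61
d1*d2 < 0 and d3*d4 < 0? no

No, they don't intersect


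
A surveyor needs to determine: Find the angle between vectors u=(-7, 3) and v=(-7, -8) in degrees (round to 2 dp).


u.v = 25, |u| = sqrt(58) = 7.6158, |v| = sqrt(113) = 10.6301
cos(theta) = u.v/(|u||v|) = 25/sqrt(6554) = 0.308807
theta = acos(0.308807) = 72.01 degrees

72.01 degrees


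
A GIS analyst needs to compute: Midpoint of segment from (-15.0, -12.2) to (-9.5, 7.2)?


M = (((-15)+(-9.5))/2, ((-12.2)+7.2)/2)
= (-12.25, -2.5)

(-12.25, -2.5)


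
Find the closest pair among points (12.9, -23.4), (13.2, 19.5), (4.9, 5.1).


d(P0,P1) = 42.901, d(P0,P2) = 29.6015, d(P1,P2) = 16.6208
Closest: P1 and P2

Closest pair: (13.2, 19.5) and (4.9, 5.1), distance = 16.6208


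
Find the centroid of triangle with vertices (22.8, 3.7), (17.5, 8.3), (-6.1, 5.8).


Centroid = ((x_A+x_B+x_C)/3, (y_A+y_B+y_C)/3)
= ((22.8+17.5+(-6.1))/3, (3.7+8.3+5.8)/3)
= (11.4, 5.9333)

(11.4, 5.9333)


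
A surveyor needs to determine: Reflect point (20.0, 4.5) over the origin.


Reflection over origin: (x,y) -> (-x,-y)
(20, 4.5) -> (-20, -4.5)

(-20, -4.5)


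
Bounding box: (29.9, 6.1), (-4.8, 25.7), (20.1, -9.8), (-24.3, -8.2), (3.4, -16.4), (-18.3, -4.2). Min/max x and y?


x range: [-24.3, 29.9]
y range: [-16.4, 25.7]
Bounding box: (-24.3,-16.4) to (29.9,25.7)

(-24.3,-16.4) to (29.9,25.7)


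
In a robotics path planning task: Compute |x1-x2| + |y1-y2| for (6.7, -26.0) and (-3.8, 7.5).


|6.7-(-3.8)| + |(-26)-7.5| = 10.5 + 33.5 = 44

44


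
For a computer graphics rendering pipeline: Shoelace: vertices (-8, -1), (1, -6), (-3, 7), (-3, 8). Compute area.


Shoelace sum: ((-8)*(-6) - 1*(-1)) + (1*7 - (-3)*(-6)) + ((-3)*8 - (-3)*7) + ((-3)*(-1) - (-8)*8)
= 102
Area = |102|/2 = 51

51


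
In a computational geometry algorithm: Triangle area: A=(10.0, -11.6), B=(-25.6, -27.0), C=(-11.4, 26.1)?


Area = |x_A(y_B-y_C) + x_B(y_C-y_A) + x_C(y_A-y_B)|/2
= |(-531) + (-965.12) + (-175.56)|/2
= 1671.68/2 = 835.84

835.84


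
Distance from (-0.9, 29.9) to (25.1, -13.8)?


dx=26, dy=-43.7
d^2 = 26^2 + (-43.7)^2 = 2585.69
d = sqrt(2585.69) = 50.8497

50.8497


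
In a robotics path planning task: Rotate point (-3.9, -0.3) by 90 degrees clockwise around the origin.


90° CW: (x,y) -> (y, -x)
(-3.9,-0.3) -> (-0.3, 3.9)

(-0.3, 3.9)


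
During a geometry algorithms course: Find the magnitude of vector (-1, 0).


|u| = sqrt((-1)^2 + 0^2) = sqrt(1) = 1

1


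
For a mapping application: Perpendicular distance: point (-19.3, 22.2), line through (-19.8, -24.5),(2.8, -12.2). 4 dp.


|cross product| = 1049.27
|line direction| = sqrt(662.05) = 25.7303
Distance = 1049.27/sqrt(662.05) = 40.7795

40.7795


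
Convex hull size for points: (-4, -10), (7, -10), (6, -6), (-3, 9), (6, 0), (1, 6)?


Convex hull vertices (CCW): (-4, -10), (7, -10), (6, 0), (1, 6), (-3, 9)
Count = 5

5


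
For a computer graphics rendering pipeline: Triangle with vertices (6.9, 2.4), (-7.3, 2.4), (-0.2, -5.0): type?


Side lengths squared: AB^2=201.64, BC^2=105.17, CA^2=105.17
Sorted: [105.17, 105.17, 201.64]
By sides: Isosceles, By angles: Acute

Isosceles, Acute


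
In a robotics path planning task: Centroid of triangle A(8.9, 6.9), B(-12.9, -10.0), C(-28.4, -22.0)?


Centroid = ((x_A+x_B+x_C)/3, (y_A+y_B+y_C)/3)
= ((8.9+(-12.9)+(-28.4))/3, (6.9+(-10)+(-22))/3)
= (-10.8, -8.3667)

(-10.8, -8.3667)


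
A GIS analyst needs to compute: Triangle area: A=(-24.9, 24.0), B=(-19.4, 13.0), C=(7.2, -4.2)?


Area = |x_A(y_B-y_C) + x_B(y_C-y_A) + x_C(y_A-y_B)|/2
= |(-428.28) + 547.08 + 79.2|/2
= 198/2 = 99

99


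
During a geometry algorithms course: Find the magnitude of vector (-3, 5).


|u| = sqrt((-3)^2 + 5^2) = sqrt(34) = 5.831

5.831


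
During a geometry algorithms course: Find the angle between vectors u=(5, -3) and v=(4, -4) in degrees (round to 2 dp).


u.v = 32, |u| = sqrt(34) = 5.831, |v| = sqrt(32) = 5.6569
cos(theta) = u.v/(|u||v|) = 32/sqrt(1088) = 0.970143
theta = acos(0.970143) = 14.04 degrees

14.04 degrees


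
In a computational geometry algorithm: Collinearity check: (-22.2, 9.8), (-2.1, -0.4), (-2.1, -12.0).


Cross product: ((-2.1)-(-22.2))*((-12)-9.8) - ((-0.4)-9.8)*((-2.1)-(-22.2))
= -233.16

No, not collinear


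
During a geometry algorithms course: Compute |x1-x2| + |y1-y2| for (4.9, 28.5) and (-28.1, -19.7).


|4.9-(-28.1)| + |28.5-(-19.7)| = 33 + 48.2 = 81.2

81.2


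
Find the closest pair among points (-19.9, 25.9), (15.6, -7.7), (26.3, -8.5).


d(P0,P1) = 48.8795, d(P0,P2) = 57.6003, d(P1,P2) = 10.7299
Closest: P1 and P2

Closest pair: (15.6, -7.7) and (26.3, -8.5), distance = 10.7299


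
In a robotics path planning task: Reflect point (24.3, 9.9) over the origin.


Reflection over origin: (x,y) -> (-x,-y)
(24.3, 9.9) -> (-24.3, -9.9)

(-24.3, -9.9)


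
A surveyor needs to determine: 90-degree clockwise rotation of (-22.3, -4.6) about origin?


90° CW: (x,y) -> (y, -x)
(-22.3,-4.6) -> (-4.6, 22.3)

(-4.6, 22.3)


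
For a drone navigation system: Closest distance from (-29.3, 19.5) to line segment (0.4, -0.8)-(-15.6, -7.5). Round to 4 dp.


Project P onto AB: t = 1 (clamped to [0,1])
Closest point on segment: (-15.6, -7.5)
Distance: 30.2769

30.2769


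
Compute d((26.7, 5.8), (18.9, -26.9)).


dx=-7.8, dy=-32.7
d^2 = (-7.8)^2 + (-32.7)^2 = 1130.13
d = sqrt(1130.13) = 33.6174

33.6174


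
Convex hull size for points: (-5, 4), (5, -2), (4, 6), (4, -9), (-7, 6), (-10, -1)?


Convex hull vertices (CCW): (-10, -1), (4, -9), (5, -2), (4, 6), (-7, 6)
Count = 5

5


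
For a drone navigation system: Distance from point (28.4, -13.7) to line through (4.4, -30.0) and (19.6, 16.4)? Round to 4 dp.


|cross product| = 865.84
|line direction| = sqrt(2384) = 48.8262
Distance = 865.84/sqrt(2384) = 17.7331

17.7331


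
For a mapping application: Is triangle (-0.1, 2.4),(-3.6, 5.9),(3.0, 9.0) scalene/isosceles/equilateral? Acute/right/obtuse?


Side lengths squared: AB^2=24.5, BC^2=53.17, CA^2=53.17
Sorted: [24.5, 53.17, 53.17]
By sides: Isosceles, By angles: Acute

Isosceles, Acute


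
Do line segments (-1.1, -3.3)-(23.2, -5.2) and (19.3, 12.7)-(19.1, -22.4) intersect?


Cross products: d1=-712.84, d2=140.47, d3=427.56, d4=-425.75
d1*d2 < 0 and d3*d4 < 0? yes

Yes, they intersect


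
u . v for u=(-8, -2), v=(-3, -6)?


u . v = u_x*v_x + u_y*v_y = (-8)*(-3) + (-2)*(-6)
= 24 + 12 = 36

36


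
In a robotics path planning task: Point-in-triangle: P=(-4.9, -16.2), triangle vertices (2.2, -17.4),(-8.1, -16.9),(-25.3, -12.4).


Cross products: AB x AP = -8.81, BC x BP = -26.44, CA x CP = -2.5
All same sign? yes

Yes, inside


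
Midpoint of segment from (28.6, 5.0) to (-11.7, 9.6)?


M = ((28.6+(-11.7))/2, (5+9.6)/2)
= (8.45, 7.3)

(8.45, 7.3)


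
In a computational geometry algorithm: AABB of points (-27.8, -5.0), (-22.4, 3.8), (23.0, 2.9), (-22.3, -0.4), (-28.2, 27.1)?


x range: [-28.2, 23]
y range: [-5, 27.1]
Bounding box: (-28.2,-5) to (23,27.1)

(-28.2,-5) to (23,27.1)


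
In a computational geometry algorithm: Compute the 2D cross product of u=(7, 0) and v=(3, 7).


u x v = u_x*v_y - u_y*v_x = 7*7 - 0*3
= 49 - 0 = 49

49


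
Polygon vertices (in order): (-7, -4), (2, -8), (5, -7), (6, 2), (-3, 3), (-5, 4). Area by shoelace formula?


Shoelace sum: ((-7)*(-8) - 2*(-4)) + (2*(-7) - 5*(-8)) + (5*2 - 6*(-7)) + (6*3 - (-3)*2) + ((-3)*4 - (-5)*3) + ((-5)*(-4) - (-7)*4)
= 217
Area = |217|/2 = 108.5

108.5


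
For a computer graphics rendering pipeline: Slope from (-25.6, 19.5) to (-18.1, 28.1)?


slope = (y2-y1)/(x2-x1) = (28.1-19.5)/((-18.1)-(-25.6)) = 8.6/7.5 = 1.1467

1.1467


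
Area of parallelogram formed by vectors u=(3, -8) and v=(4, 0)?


|u x v| = |3*0 - (-8)*4|
= |0 - (-32)| = 32

32


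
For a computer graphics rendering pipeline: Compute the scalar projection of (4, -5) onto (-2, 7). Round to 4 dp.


u.v = -43, |v| = sqrt(53) = 7.2801
Scalar projection = u.v / |v| = -43 / sqrt(53) = -5.9065

-5.9065


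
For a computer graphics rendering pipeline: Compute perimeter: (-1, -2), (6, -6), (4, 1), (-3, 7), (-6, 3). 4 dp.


Sides: (-1, -2)->(6, -6): sqrt(65) = 8.062258, (6, -6)->(4, 1): sqrt(53) = 7.28011, (4, 1)->(-3, 7): sqrt(85) = 9.219544, (-3, 7)->(-6, 3): sqrt(25) = 5, (-6, 3)->(-1, -2): sqrt(50) = 7.071068
Sum = 36.63298
Perimeter = 36.633

36.633


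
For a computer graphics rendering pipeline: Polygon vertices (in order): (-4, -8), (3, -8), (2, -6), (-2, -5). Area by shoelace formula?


Shoelace sum: ((-4)*(-8) - 3*(-8)) + (3*(-6) - 2*(-8)) + (2*(-5) - (-2)*(-6)) + ((-2)*(-8) - (-4)*(-5))
= 28
Area = |28|/2 = 14

14


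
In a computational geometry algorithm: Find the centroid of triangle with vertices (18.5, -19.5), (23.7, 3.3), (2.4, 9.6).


Centroid = ((x_A+x_B+x_C)/3, (y_A+y_B+y_C)/3)
= ((18.5+23.7+2.4)/3, ((-19.5)+3.3+9.6)/3)
= (14.8667, -2.2)

(14.8667, -2.2)


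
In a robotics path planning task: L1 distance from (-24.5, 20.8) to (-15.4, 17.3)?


|(-24.5)-(-15.4)| + |20.8-17.3| = 9.1 + 3.5 = 12.6

12.6


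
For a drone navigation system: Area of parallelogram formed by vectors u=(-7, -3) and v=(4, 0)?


|u x v| = |(-7)*0 - (-3)*4|
= |0 - (-12)| = 12

12


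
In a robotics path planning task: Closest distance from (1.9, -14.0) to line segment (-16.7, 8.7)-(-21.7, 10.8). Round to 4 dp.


Project P onto AB: t = 0 (clamped to [0,1])
Closest point on segment: (-16.7, 8.7)
Distance: 29.3471

29.3471


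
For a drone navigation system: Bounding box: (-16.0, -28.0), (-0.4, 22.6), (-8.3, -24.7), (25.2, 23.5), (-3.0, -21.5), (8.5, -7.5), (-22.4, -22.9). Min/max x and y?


x range: [-22.4, 25.2]
y range: [-28, 23.5]
Bounding box: (-22.4,-28) to (25.2,23.5)

(-22.4,-28) to (25.2,23.5)


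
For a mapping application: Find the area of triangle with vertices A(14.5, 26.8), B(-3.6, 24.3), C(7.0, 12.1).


Area = |x_A(y_B-y_C) + x_B(y_C-y_A) + x_C(y_A-y_B)|/2
= |176.9 + 52.92 + 17.5|/2
= 247.32/2 = 123.66

123.66


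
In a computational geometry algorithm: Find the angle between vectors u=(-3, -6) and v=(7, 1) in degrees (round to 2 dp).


u.v = -27, |u| = sqrt(45) = 6.7082, |v| = sqrt(50) = 7.0711
cos(theta) = u.v/(|u||v|) = -27/sqrt(2250) = -0.56921
theta = acos(-0.56921) = 124.7 degrees

124.7 degrees


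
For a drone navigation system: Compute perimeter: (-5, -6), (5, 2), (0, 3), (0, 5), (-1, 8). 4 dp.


Sides: (-5, -6)->(5, 2): sqrt(164) = 12.806248, (5, 2)->(0, 3): sqrt(26) = 5.09902, (0, 3)->(0, 5): sqrt(4) = 2, (0, 5)->(-1, 8): sqrt(10) = 3.162278, (-1, 8)->(-5, -6): sqrt(212) = 14.56022
Sum = 37.627766
Perimeter = 37.6278

37.6278


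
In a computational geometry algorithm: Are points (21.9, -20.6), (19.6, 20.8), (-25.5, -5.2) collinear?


Cross product: (19.6-21.9)*((-5.2)-(-20.6)) - (20.8-(-20.6))*((-25.5)-21.9)
= 1926.94

No, not collinear


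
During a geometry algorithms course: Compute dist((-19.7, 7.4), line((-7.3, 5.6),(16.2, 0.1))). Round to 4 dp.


|cross product| = 25.9
|line direction| = sqrt(582.5) = 24.135
Distance = 25.9/sqrt(582.5) = 1.0731

1.0731


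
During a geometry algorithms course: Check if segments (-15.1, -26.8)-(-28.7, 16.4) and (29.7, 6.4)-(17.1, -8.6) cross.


Cross products: d1=-253.68, d2=-1002, d3=-2386.88, d4=-1638.56
d1*d2 < 0 and d3*d4 < 0? no

No, they don't intersect


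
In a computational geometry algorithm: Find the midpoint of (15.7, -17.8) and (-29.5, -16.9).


M = ((15.7+(-29.5))/2, ((-17.8)+(-16.9))/2)
= (-6.9, -17.35)

(-6.9, -17.35)


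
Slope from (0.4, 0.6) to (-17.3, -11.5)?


slope = (y2-y1)/(x2-x1) = ((-11.5)-0.6)/((-17.3)-0.4) = (-12.1)/(-17.7) = 0.6836

0.6836


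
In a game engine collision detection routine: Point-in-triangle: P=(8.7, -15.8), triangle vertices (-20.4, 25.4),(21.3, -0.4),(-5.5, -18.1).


Cross products: AB x AP = -967.26, BC x BP = 189.7, CA x CP = -651.97
All same sign? no

No, outside


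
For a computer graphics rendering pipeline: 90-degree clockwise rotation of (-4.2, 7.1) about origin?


90° CW: (x,y) -> (y, -x)
(-4.2,7.1) -> (7.1, 4.2)

(7.1, 4.2)


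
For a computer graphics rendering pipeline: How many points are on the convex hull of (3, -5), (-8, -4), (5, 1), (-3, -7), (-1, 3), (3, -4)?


Convex hull vertices (CCW): (-8, -4), (-3, -7), (3, -5), (5, 1), (-1, 3)
Count = 5

5


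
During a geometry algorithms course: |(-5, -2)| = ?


|u| = sqrt((-5)^2 + (-2)^2) = sqrt(29) = 5.3852

5.3852


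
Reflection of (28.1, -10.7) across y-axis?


Reflection over y-axis: (x,y) -> (-x,y)
(28.1, -10.7) -> (-28.1, -10.7)

(-28.1, -10.7)


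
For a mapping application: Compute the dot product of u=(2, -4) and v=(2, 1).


u . v = u_x*v_x + u_y*v_y = 2*2 + (-4)*1
= 4 + (-4) = 0

0


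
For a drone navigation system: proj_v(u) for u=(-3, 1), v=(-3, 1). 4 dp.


u.v = 10, |v| = sqrt(10) = 3.1623
Scalar projection = u.v / |v| = 10 / sqrt(10) = 3.1623

3.1623


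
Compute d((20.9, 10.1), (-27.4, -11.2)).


dx=-48.3, dy=-21.3
d^2 = (-48.3)^2 + (-21.3)^2 = 2786.58
d = sqrt(2786.58) = 52.7881

52.7881


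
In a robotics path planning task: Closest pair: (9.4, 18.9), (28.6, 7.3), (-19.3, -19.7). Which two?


d(P0,P1) = 22.4321, d(P0,P2) = 48.1004, d(P1,P2) = 54.9855
Closest: P0 and P1

Closest pair: (9.4, 18.9) and (28.6, 7.3), distance = 22.4321


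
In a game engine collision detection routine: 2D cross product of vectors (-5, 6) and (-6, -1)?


u x v = u_x*v_y - u_y*v_x = (-5)*(-1) - 6*(-6)
= 5 - (-36) = 41

41


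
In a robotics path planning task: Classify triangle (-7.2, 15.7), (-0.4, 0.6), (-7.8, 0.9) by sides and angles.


Side lengths squared: AB^2=274.25, BC^2=54.85, CA^2=219.4
Sorted: [54.85, 219.4, 274.25]
By sides: Scalene, By angles: Right

Scalene, Right


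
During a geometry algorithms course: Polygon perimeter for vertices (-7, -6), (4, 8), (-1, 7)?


Sides: (-7, -6)->(4, 8): sqrt(317) = 17.804494, (4, 8)->(-1, 7): sqrt(26) = 5.09902, (-1, 7)->(-7, -6): sqrt(205) = 14.317821
Sum = 37.221335
Perimeter = 37.2213

37.2213


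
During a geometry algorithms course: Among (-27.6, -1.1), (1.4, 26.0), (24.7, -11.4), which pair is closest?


d(P0,P1) = 39.6914, d(P0,P2) = 53.3046, d(P1,P2) = 44.0642
Closest: P0 and P1

Closest pair: (-27.6, -1.1) and (1.4, 26.0), distance = 39.6914


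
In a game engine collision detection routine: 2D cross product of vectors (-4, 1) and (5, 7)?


u x v = u_x*v_y - u_y*v_x = (-4)*7 - 1*5
= (-28) - 5 = -33

-33


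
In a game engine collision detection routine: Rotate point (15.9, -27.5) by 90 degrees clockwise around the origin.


90° CW: (x,y) -> (y, -x)
(15.9,-27.5) -> (-27.5, -15.9)

(-27.5, -15.9)


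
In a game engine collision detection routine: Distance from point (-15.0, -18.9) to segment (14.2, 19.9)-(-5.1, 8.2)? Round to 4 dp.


Project P onto AB: t = 1 (clamped to [0,1])
Closest point on segment: (-5.1, 8.2)
Distance: 28.8517

28.8517


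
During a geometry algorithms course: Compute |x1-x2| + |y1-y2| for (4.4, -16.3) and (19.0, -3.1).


|4.4-19| + |(-16.3)-(-3.1)| = 14.6 + 13.2 = 27.8

27.8


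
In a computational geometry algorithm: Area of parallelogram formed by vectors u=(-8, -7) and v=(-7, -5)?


|u x v| = |(-8)*(-5) - (-7)*(-7)|
= |40 - 49| = 9

9


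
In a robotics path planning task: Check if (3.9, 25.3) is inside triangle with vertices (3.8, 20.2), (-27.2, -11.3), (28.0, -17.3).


Cross products: AB x AP = -154.95, BC x BP = 2206.92, CA x CP = -127.17
All same sign? no

No, outside
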